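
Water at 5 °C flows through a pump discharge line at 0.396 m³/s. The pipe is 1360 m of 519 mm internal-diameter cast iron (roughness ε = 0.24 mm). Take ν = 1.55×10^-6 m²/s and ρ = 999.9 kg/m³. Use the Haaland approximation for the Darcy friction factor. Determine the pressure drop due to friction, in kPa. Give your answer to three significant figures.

V = 4Q/(πD²) = 4·0.396/(π·0.519²) = 1.872 m/s
Re = VD/ν = 1.872·0.519/1.55×10^-6 = 6.27×10^5 → turbulent
ε/D = 0.24/519 = 4.62×10^-4
Haaland: f = 0.01717
h_f = f(L/D)V²/(2g) = 0.01717·(1360/0.519)·1.872²/(2·9.81) = 8.033 m
Δp = ρg·h_f = 999.9·9.81·8.033 = 78.80 kPa

Δp ≈ 78.8 kPa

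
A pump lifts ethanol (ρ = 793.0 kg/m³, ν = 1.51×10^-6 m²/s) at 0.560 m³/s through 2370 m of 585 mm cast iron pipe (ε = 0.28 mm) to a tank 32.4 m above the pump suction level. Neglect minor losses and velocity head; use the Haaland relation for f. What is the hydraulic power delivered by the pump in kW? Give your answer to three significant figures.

V = 4Q/(πD²) = 2.083 m/s; Re = 8.07×10^5; ε/D = 4.79×10^-4; f = 0.01713
h_f = f(L/D)V²/2g = 15.35 m
Total head H = z + h_f = 32.4 + 15.35 = 47.75 m
P_hyd = ρgQH = 793.0·9.81·0.560·47.75 = 208.0 kW

P_hyd ≈ 208 kW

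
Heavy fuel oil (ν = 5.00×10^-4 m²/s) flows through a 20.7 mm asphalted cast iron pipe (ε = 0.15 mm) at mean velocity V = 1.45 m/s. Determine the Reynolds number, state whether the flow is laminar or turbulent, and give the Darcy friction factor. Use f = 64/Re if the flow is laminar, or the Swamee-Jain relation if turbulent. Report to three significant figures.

Re = VD/ν = 1.450·0.0207/5.00×10^-4 = 60.0
Re < 2300 → laminar → f = 64/Re = 1.066

Re ≈ 60.0; laminar; f = 64/Re ≈ 1.07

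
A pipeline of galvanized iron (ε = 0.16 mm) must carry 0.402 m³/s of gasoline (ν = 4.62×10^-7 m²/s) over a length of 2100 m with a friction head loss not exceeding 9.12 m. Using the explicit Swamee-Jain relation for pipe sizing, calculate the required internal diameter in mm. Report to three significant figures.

Swamee-Jain (Type III): D = 0.66·[ε^1.25·(LQ²/(gh_f))^4.75 + ν·Q^9.4·(L/(gh_f))^5.2]^0.04
LQ²/(gh_f) = 3.793; L/(gh_f) = 23.47
Term 1 = ε^1.25·(…)^4.75 = 0.0101; Term 2 = ν·Q^9.4·(…)^5.2 = 0.00118
D = 0.66·(0.0101 + 0.00118)^0.04 = 0.5517 m = 552 mm
Check: V = 1.68 m/s, Re = 2.01×10^6, f = 0.01529, h_f = 8.39 m ≈ 9.12 m ✓

D ≈ 552 mm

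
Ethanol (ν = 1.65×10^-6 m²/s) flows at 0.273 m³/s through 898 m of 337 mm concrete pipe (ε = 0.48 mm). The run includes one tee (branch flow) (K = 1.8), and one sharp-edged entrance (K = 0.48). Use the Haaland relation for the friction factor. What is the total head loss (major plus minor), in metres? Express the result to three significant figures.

H_L ≈ 28.8 m

V = 4Q/(πD²) = 3.061 m/s; V²/2g = 0.4774 m
Re = 6.25×10^5, ε/D = 0.00142 → f = 0.02181 (Haaland)
Major: h_f = f(L/D)·V²/2g = 0.02181·2665·0.4774 = 27.75 m
Minor: ΣK = 2.28; h_m = ΣK·V²/2g = 1.089 m
Total H_L = 27.75 + 1.089 = 28.84 m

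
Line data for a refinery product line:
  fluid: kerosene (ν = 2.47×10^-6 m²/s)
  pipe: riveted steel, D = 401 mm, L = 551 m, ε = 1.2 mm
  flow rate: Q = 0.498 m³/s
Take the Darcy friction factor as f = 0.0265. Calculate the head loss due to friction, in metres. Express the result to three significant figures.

V = 4Q/(πD²) = 4·0.498/(π·0.401²) = 3.943 m/s
h_f = f(L/D)V²/(2g) = 0.02650·(551/0.401)·3.943²/(2·9.81) = 28.86 m

h_f ≈ 28.9 m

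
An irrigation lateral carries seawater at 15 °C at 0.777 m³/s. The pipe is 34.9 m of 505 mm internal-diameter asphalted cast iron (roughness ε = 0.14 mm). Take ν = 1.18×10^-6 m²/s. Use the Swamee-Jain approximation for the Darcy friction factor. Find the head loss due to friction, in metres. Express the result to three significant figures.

h_f ≈ 0.808 m

V = 4Q/(πD²) = 4·0.777/(π·0.505²) = 3.879 m/s
Re = VD/ν = 3.879·0.505/1.18×10^-6 = 1.66×10^6 → turbulent
ε/D = 0.14/505 = 2.77×10^-4
Swamee-Jain: f = 0.01525
h_f = f(L/D)V²/(2g) = 0.01525·(34.9/0.505)·3.879²/(2·9.81) = 0.8085 m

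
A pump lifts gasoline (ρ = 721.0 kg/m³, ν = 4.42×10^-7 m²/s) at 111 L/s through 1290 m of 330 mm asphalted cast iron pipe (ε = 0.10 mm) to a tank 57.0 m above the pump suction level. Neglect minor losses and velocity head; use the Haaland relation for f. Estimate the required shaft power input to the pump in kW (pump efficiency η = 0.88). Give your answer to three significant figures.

P_shaft ≈ 55.5 kW

V = 4Q/(πD²) = 1.298 m/s; Re = 9.69×10^5; ε/D = 3.03×10^-4; f = 0.01565
h_f = f(L/D)V²/2g = 5.251 m
Total head H = z + h_f = 57.0 + 5.251 = 62.25 m
P_hyd = ρgQH = 721.0·9.81·0.111·62.25 = 48.87 kW
P_shaft = P_hyd/η = 48.87/0.88 = 55.54 kW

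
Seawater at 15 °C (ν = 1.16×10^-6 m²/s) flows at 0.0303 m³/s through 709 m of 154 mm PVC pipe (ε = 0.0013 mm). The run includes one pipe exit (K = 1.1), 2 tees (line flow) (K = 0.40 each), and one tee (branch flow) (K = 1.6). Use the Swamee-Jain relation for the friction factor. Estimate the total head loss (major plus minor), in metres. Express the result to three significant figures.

V = 4Q/(πD²) = 1.627 m/s; V²/2g = 0.1349 m
Re = 2.16×10^5, ε/D = 8.44×10^-6 → f = 0.01538 (Swamee-Jain)
Major: h_f = f(L/D)·V²/2g = 0.01538·4604·0.1349 = 9.552 m
Minor: ΣK = 3.50; h_m = ΣK·V²/2g = 0.4721 m
Total H_L = 9.552 + 0.4721 = 10.02 m

H_L ≈ 10.0 m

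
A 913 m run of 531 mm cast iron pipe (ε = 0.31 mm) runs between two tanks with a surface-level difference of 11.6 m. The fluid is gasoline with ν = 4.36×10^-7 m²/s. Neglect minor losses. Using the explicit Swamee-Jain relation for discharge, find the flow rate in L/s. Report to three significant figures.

Q ≈ 610 L/s

Swamee-Jain (Type II): Q = -0.965·√(gD⁵h_f/L)·ln[ε/(3.7D) + √(3.17ν²L/(gD³h_f))]
√(gD⁵h_f/L) = √(9.81·0.531⁵·11.6/913) = 0.07254
ε/(3.7D) = 1.58×10^-4; √(3.17ν²L/(gD³h_f)) = 5.68×10^-6
Q = -0.965·0.07254·ln(1.635×10^-4) = 0.6103 m³/s
Check: V = 2.76 m/s, Re = 3.36×10^6, f = 0.01748, h_f = 11.6 m ≈ 11.6 m ✓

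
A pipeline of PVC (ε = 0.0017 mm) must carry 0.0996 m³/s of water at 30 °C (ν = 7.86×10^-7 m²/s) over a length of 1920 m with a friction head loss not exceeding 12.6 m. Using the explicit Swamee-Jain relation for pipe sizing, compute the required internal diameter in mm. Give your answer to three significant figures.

Swamee-Jain (Type III): D = 0.66·[ε^1.25·(LQ²/(gh_f))^4.75 + ν·Q^9.4·(L/(gh_f))^5.2]^0.04
LQ²/(gh_f) = 0.1541; L/(gh_f) = 15.53
Term 1 = ε^1.25·(…)^4.75 = 8.51×10^-12; Term 2 = ν·Q^9.4·(…)^5.2 = 4.72×10^-10
D = 0.66·(8.51×10^-12 + 4.72×10^-10)^0.04 = 0.2798 m = 280 mm
Check: V = 1.62 m/s, Re = 5.77×10^5, f = 0.01287, h_f = 11.8 m ≈ 12.6 m ✓

D ≈ 280 mm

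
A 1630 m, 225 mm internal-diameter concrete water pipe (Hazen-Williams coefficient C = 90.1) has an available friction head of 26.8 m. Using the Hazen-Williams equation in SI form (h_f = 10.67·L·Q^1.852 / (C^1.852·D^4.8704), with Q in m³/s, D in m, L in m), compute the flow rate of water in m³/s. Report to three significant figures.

Q ≈ 0.0540 m³/s

Rearranging: Q = [h_f·C^1.852·D^4.8704 / (10.67·L)]^(1/1.852)
Q = [26.8·90.1^1.852·0.225^4.8704 / (10.67·1630)]^0.540 = 0.05403 m³/s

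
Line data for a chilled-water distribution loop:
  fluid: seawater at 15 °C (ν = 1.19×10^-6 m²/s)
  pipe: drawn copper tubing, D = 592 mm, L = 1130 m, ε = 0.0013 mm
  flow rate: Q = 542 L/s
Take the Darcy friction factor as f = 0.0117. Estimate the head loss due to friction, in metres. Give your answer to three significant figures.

V = 4Q/(πD²) = 4·0.542/(π·0.592²) = 1.969 m/s
h_f = f(L/D)V²/(2g) = 0.01170·(1130/0.592)·1.969²/(2·9.81) = 4.413 m

h_f ≈ 4.41 m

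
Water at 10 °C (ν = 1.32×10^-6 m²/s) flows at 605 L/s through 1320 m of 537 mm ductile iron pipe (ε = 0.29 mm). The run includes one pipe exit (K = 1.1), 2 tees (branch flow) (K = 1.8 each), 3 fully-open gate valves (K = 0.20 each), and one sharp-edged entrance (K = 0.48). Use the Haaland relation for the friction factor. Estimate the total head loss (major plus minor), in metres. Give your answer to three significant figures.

H_L ≈ 17.7 m

V = 4Q/(πD²) = 2.671 m/s; V²/2g = 0.3637 m
Re = 1.09×10^6, ε/D = 5.40×10^-4 → f = 0.01741 (Haaland)
Major: h_f = f(L/D)·V²/2g = 0.01741·2458·0.3637 = 15.56 m
Minor: ΣK = 5.78; h_m = ΣK·V²/2g = 2.102 m
Total H_L = 15.56 + 2.102 = 17.67 m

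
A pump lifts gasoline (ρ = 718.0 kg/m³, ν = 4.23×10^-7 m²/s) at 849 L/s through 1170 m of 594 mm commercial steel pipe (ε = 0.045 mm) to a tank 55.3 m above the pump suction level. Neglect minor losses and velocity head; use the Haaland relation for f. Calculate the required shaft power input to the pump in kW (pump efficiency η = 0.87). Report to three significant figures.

V = 4Q/(πD²) = 3.064 m/s; Re = 4.30×10^6; ε/D = 7.58×10^-5; f = 0.01184
h_f = f(L/D)V²/2g = 11.16 m
Total head H = z + h_f = 55.3 + 11.16 = 66.46 m
P_hyd = ρgQH = 718.0·9.81·0.849·66.46 = 397.4 kW
P_shaft = P_hyd/η = 397.4/0.87 = 456.8 kW

P_shaft ≈ 457 kW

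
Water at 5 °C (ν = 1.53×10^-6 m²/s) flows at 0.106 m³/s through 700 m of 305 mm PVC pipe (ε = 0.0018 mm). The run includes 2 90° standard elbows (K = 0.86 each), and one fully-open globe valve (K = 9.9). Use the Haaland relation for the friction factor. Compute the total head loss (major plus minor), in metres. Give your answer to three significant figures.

V = 4Q/(πD²) = 1.451 m/s; V²/2g = 0.1073 m
Re = 2.89×10^5, ε/D = 5.90×10^-6 → f = 0.01449 (Haaland)
Major: h_f = f(L/D)·V²/2g = 0.01449·2295·0.1073 = 3.567 m
Minor: ΣK = 11.6; h_m = ΣK·V²/2g = 1.247 m
Total H_L = 3.567 + 1.247 = 4.814 m

H_L ≈ 4.81 m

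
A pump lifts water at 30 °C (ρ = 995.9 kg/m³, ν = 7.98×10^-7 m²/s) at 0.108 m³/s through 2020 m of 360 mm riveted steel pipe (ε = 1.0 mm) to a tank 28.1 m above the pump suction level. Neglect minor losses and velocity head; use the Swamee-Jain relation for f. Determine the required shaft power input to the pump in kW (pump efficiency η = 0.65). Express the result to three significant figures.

P_shaft ≈ 59.2 kW

V = 4Q/(πD²) = 1.061 m/s; Re = 4.79×10^5; ε/D = 0.00278; f = 0.02602
h_f = f(L/D)V²/2g = 8.378 m
Total head H = z + h_f = 28.1 + 8.378 = 36.48 m
P_hyd = ρgQH = 995.9·9.81·0.108·36.48 = 38.49 kW
P_shaft = P_hyd/η = 38.49/0.65 = 59.21 kW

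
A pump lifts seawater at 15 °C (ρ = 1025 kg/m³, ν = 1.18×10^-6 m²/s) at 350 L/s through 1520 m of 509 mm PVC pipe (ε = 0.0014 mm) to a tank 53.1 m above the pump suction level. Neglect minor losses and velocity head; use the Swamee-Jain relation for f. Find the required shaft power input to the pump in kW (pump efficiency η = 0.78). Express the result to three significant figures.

P_shaft ≈ 265 kW

V = 4Q/(πD²) = 1.720 m/s; Re = 7.42×10^5; ε/D = 2.75×10^-6; f = 0.01227
h_f = f(L/D)V²/2g = 5.526 m
Total head H = z + h_f = 53.1 + 5.526 = 58.63 m
P_hyd = ρgQH = 1025·9.81·0.350·58.63 = 206.3 kW
P_shaft = P_hyd/η = 206.3/0.78 = 264.5 kW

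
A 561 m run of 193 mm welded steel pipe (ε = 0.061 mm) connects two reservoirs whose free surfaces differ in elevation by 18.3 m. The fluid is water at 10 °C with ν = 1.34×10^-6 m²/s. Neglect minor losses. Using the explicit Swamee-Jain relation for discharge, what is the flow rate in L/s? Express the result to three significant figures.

Q ≈ 79.6 L/s

Swamee-Jain (Type II): Q = -0.965·√(gD⁵h_f/L)·ln[ε/(3.7D) + √(3.17ν²L/(gD³h_f))]
√(gD⁵h_f/L) = √(9.81·0.193⁵·18.3/561) = 0.009257
ε/(3.7D) = 8.54×10^-5; √(3.17ν²L/(gD³h_f)) = 4.97×10^-5
Q = -0.965·0.009257·ln(1.352×10^-4) = 0.07958 m³/s
Check: V = 2.72 m/s, Re = 3.92×10^5, f = 0.01679, h_f = 18.4 m ≈ 18.3 m ✓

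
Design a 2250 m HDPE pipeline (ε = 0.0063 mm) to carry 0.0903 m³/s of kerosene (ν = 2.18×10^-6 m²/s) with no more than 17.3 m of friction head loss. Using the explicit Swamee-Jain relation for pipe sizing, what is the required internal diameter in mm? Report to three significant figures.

D ≈ 272 mm

Swamee-Jain (Type III): D = 0.66·[ε^1.25·(LQ²/(gh_f))^4.75 + ν·Q^9.4·(L/(gh_f))^5.2]^0.04
LQ²/(gh_f) = 0.1081; L/(gh_f) = 13.26
Term 1 = ε^1.25·(…)^4.75 = 8.13×10^-12; Term 2 = ν·Q^9.4·(…)^5.2 = 2.28×10^-10
D = 0.66·(8.13×10^-12 + 2.28×10^-10)^0.04 = 0.2720 m = 272 mm
Check: V = 1.55 m/s, Re = 1.94×10^5, f = 0.01583, h_f = 16.1 m ≈ 17.3 m ✓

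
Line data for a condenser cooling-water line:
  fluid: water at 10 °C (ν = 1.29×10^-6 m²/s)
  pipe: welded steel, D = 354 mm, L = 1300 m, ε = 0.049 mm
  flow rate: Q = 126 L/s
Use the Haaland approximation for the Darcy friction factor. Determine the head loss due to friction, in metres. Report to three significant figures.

h_f ≈ 4.68 m

V = 4Q/(πD²) = 4·0.126/(π·0.354²) = 1.280 m/s
Re = VD/ν = 1.280·0.354/1.29×10^-6 = 3.51×10^5 → turbulent
ε/D = 0.049/354 = 1.38×10^-4
Haaland: f = 0.01526
h_f = f(L/D)V²/(2g) = 0.01526·(1300/0.354)·1.280²/(2·9.81) = 4.681 m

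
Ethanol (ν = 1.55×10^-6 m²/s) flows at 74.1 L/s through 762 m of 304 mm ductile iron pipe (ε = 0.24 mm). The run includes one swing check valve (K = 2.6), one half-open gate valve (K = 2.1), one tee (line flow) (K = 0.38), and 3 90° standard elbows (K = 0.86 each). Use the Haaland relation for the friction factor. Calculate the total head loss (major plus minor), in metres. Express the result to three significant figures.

V = 4Q/(πD²) = 1.021 m/s; V²/2g = 0.05312 m
Re = 2.00×10^5, ε/D = 7.89×10^-4 → f = 0.02003 (Haaland)
Major: h_f = f(L/D)·V²/2g = 0.02003·2507·0.05312 = 2.667 m
Minor: ΣK = 7.66; h_m = ΣK·V²/2g = 0.4069 m
Total H_L = 2.667 + 0.4069 = 3.074 m

H_L ≈ 3.07 m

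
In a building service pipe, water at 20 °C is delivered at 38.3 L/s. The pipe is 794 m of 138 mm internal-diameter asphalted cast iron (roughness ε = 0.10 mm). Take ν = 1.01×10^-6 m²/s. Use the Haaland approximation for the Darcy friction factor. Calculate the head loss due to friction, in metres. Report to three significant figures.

V = 4Q/(πD²) = 4·0.0383/(π·0.138²) = 2.561 m/s
Re = VD/ν = 2.561·0.138/1.01×10^-6 = 3.50×10^5 → turbulent
ε/D = 0.10/138 = 7.25×10^-4
Haaland: f = 0.01913
h_f = f(L/D)V²/(2g) = 0.01913·(794/0.138)·2.561²/(2·9.81) = 36.79 m

h_f ≈ 36.8 m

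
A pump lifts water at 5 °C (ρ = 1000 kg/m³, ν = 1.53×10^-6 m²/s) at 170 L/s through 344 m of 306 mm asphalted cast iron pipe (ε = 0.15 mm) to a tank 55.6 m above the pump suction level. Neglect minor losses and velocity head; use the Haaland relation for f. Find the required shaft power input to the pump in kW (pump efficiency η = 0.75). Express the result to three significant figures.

V = 4Q/(πD²) = 2.312 m/s; Re = 4.62×10^5; ε/D = 4.90×10^-4; f = 0.01758
h_f = f(L/D)V²/2g = 5.382 m
Total head H = z + h_f = 55.6 + 5.382 = 60.98 m
P_hyd = ρgQH = 1000·9.81·0.170·60.98 = 101.7 kW
P_shaft = P_hyd/η = 101.7/0.75 = 135.6 kW

P_shaft ≈ 136 kW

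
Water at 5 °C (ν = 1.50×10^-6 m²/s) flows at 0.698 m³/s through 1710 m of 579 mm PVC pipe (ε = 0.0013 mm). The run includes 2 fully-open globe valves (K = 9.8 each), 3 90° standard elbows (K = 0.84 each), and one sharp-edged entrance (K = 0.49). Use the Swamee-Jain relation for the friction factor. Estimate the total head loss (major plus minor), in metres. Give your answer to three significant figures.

H_L ≈ 20.4 m

V = 4Q/(πD²) = 2.651 m/s; V²/2g = 0.3582 m
Re = 1.02×10^6, ε/D = 2.25×10^-6 → f = 0.01162 (Swamee-Jain)
Major: h_f = f(L/D)·V²/2g = 0.01162·2953·0.3582 = 12.29 m
Minor: ΣK = 22.6; h_m = ΣK·V²/2g = 8.099 m
Total H_L = 12.29 + 8.099 = 20.39 m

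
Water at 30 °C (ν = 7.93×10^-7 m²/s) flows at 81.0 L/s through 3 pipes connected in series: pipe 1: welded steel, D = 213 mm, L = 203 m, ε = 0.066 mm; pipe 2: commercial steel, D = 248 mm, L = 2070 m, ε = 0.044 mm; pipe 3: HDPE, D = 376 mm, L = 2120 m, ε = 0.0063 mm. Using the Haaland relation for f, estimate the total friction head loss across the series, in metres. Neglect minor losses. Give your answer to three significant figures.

Pipe 1: V = 2.273 m/s, Re = 6.11×10^5, ε/D = 3.10×10^-4, f = 0.01604, h_1 = f(L/D)V²/2g = 4.027 m
Pipe 2: V = 1.677 m/s, Re = 5.24×10^5, ε/D = 1.77×10^-4, f = 0.01501, h_2 = f(L/D)V²/2g = 17.96 m
Pipe 3: V = 0.7295 m/s, Re = 3.46×10^5, ε/D = 1.68×10^-5, f = 0.01412, h_3 = f(L/D)V²/2g = 2.159 m
Series → Q common, losses add: H = Σh = 24.14 m

H ≈ 24.1 m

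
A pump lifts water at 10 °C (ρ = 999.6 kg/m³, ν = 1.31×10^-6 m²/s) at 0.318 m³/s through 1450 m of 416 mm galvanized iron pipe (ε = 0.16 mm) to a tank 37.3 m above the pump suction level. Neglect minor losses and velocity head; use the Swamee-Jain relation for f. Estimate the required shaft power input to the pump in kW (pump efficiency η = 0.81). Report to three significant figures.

V = 4Q/(πD²) = 2.340 m/s; Re = 7.43×10^5; ε/D = 3.85×10^-4; f = 0.01666
h_f = f(L/D)V²/2g = 16.20 m
Total head H = z + h_f = 37.3 + 16.20 = 53.50 m
P_hyd = ρgQH = 999.6·9.81·0.318·53.50 = 166.8 kW
P_shaft = P_hyd/η = 166.8/0.81 = 206.0 kW

P_shaft ≈ 206 kW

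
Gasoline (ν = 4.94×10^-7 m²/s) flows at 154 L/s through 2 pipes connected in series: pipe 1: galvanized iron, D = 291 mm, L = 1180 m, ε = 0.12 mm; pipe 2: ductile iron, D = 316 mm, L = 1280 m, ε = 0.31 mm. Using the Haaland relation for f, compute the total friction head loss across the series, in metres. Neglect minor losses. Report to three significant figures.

Pipe 1: V = 2.316 m/s, Re = 1.36×10^6, ε/D = 4.12×10^-4, f = 0.01641, h_1 = f(L/D)V²/2g = 18.18 m
Pipe 2: V = 1.964 m/s, Re = 1.26×10^6, ε/D = 9.81×10^-4, f = 0.01980, h_2 = f(L/D)V²/2g = 15.76 m
Series → Q common, losses add: H = Σh = 33.94 m

H ≈ 33.9 m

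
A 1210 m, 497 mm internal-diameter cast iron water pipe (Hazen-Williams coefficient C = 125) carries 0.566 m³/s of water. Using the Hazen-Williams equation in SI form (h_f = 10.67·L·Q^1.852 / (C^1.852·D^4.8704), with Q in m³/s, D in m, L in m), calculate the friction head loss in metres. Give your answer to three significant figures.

h_f = 10.67·1210·0.566^1.852 / (125^1.852·0.497^4.8704) = 17.72 m

h_f ≈ 17.7 m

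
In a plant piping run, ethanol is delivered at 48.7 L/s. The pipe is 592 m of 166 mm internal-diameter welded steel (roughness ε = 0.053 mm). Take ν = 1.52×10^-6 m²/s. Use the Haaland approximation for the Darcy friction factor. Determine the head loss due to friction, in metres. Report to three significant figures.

V = 4Q/(πD²) = 4·0.0487/(π·0.166²) = 2.250 m/s
Re = VD/ν = 2.250·0.166/1.52×10^-6 = 2.46×10^5 → turbulent
ε/D = 0.053/166 = 3.19×10^-4
Haaland: f = 0.01725
h_f = f(L/D)V²/(2g) = 0.01725·(592/0.166)·2.250²/(2·9.81) = 15.88 m

h_f ≈ 15.9 m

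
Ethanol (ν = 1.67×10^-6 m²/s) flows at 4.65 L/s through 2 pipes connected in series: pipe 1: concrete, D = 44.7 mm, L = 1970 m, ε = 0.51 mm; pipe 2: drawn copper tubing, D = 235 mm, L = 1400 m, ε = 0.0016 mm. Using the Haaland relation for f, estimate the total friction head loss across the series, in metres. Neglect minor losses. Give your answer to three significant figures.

H ≈ 797 m

Pipe 1: V = 2.963 m/s, Re = 7.93×10^4, ε/D = 0.0114, f = 0.04038, h_1 = f(L/D)V²/2g = 796.4 m
Pipe 2: V = 0.1072 m/s, Re = 1.51×10^4, ε/D = 6.81×10^-6, f = 0.02768, h_2 = f(L/D)V²/2g = 0.09659 m
Series → Q common, losses add: H = Σh = 796.5 m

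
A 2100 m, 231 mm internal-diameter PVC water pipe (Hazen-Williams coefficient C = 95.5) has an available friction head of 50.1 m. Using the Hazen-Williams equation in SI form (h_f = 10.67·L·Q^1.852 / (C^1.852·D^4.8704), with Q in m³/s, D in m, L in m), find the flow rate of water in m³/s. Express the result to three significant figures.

Q ≈ 0.0750 m³/s

Rearranging: Q = [h_f·C^1.852·D^4.8704 / (10.67·L)]^(1/1.852)
Q = [50.1·95.5^1.852·0.231^4.8704 / (10.67·2100)]^0.540 = 0.07503 m³/s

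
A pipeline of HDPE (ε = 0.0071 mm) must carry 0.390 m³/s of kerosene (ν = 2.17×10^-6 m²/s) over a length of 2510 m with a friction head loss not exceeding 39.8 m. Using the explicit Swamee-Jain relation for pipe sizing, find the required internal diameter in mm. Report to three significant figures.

D ≈ 406 mm

Swamee-Jain (Type III): D = 0.66·[ε^1.25·(LQ²/(gh_f))^4.75 + ν·Q^9.4·(L/(gh_f))^5.2]^0.04
LQ²/(gh_f) = 0.9778; L/(gh_f) = 6.429
Term 1 = ε^1.25·(…)^4.75 = 3.29×10^-7; Term 2 = ν·Q^9.4·(…)^5.2 = 4.95×10^-6
D = 0.66·(3.29×10^-7 + 4.95×10^-6)^0.04 = 0.4059 m = 406 mm
Check: V = 3.01 m/s, Re = 5.64×10^5, f = 0.01311, h_f = 37.5 m ≈ 39.8 m ✓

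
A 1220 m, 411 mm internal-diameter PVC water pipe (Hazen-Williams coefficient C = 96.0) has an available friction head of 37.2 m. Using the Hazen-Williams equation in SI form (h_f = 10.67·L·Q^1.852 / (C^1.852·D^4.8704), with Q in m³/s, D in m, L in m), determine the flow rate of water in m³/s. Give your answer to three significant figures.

Q ≈ 0.392 m³/s

Rearranging: Q = [h_f·C^1.852·D^4.8704 / (10.67·L)]^(1/1.852)
Q = [37.2·96.0^1.852·0.411^4.8704 / (10.67·1220)]^0.540 = 0.3918 m³/s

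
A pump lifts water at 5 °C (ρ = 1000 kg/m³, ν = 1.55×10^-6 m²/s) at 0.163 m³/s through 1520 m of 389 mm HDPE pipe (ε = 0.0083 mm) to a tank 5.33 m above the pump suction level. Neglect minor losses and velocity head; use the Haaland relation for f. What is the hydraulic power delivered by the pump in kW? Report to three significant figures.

V = 4Q/(πD²) = 1.372 m/s; Re = 3.44×10^5; ε/D = 2.13×10^-5; f = 0.01418
h_f = f(L/D)V²/2g = 5.311 m
Total head H = z + h_f = 5.33 + 5.311 = 10.64 m
P_hyd = ρgQH = 1000·9.81·0.163·10.64 = 17.01 kW

P_hyd ≈ 17.0 kW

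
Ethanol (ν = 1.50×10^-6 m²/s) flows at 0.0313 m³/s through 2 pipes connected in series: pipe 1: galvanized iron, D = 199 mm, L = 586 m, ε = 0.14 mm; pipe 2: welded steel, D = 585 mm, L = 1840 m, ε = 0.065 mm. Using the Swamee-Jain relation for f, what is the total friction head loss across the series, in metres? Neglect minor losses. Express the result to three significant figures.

H ≈ 3.18 m

Pipe 1: V = 1.006 m/s, Re = 1.34×10^5, ε/D = 7.04×10^-4, f = 0.02063, h_1 = f(L/D)V²/2g = 3.135 m
Pipe 2: V = 0.1165 m/s, Re = 4.54×10^4, ε/D = 1.11×10^-4, f = 0.02164, h_2 = f(L/D)V²/2g = 0.04705 m
Series → Q common, losses add: H = Σh = 3.182 m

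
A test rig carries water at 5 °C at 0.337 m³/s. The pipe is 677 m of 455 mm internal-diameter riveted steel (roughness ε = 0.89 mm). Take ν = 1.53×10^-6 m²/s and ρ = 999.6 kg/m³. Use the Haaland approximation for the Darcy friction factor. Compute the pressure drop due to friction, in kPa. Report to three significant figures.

Δp ≈ 75.4 kPa

V = 4Q/(πD²) = 4·0.337/(π·0.455²) = 2.073 m/s
Re = VD/ν = 2.073·0.455/1.53×10^-6 = 6.16×10^5 → turbulent
ε/D = 0.89/455 = 0.00196
Haaland: f = 0.02360
h_f = f(L/D)V²/(2g) = 0.02360·(677/0.455)·2.073²/(2·9.81) = 7.687 m
Δp = ρg·h_f = 999.6·9.81·7.687 = 75.38 kPa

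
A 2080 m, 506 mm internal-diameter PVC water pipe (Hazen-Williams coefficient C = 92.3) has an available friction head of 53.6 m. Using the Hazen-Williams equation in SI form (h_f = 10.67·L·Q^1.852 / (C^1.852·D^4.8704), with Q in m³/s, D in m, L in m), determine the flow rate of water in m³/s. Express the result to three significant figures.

Q ≈ 0.594 m³/s

Rearranging: Q = [h_f·C^1.852·D^4.8704 / (10.67·L)]^(1/1.852)
Q = [53.6·92.3^1.852·0.506^4.8704 / (10.67·2080)]^0.540 = 0.5944 m³/s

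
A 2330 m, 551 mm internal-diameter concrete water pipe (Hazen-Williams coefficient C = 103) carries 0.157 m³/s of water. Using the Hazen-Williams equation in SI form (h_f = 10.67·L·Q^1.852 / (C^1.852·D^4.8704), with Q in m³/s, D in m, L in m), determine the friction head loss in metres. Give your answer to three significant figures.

h_f = 10.67·2330·0.157^1.852 / (103^1.852·0.551^4.8704) = 2.749 m

h_f ≈ 2.75 m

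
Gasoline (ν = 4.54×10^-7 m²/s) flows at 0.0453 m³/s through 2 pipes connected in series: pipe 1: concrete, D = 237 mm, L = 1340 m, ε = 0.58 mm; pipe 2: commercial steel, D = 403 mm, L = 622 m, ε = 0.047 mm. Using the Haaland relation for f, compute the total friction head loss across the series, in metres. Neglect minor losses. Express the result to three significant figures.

Pipe 1: V = 1.027 m/s, Re = 5.36×10^5, ε/D = 0.00245, f = 0.02504, h_1 = f(L/D)V²/2g = 7.609 m
Pipe 2: V = 0.3551 m/s, Re = 3.15×10^5, ε/D = 1.17×10^-4, f = 0.01527, h_2 = f(L/D)V²/2g = 0.1515 m
Series → Q common, losses add: H = Σh = 7.761 m

H ≈ 7.76 m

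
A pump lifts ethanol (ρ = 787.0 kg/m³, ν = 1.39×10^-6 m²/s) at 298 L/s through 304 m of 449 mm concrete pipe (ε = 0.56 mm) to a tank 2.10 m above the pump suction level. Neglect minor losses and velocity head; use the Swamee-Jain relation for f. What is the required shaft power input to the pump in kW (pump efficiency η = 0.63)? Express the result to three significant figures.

P_shaft ≈ 17.2 kW

V = 4Q/(πD²) = 1.882 m/s; Re = 6.08×10^5; ε/D = 0.00125; f = 0.02127
h_f = f(L/D)V²/2g = 2.600 m
Total head H = z + h_f = 2.10 + 2.600 = 4.700 m
P_hyd = ρgQH = 787.0·9.81·0.298·4.700 = 10.81 kW
P_shaft = P_hyd/η = 10.81/0.63 = 17.16 kW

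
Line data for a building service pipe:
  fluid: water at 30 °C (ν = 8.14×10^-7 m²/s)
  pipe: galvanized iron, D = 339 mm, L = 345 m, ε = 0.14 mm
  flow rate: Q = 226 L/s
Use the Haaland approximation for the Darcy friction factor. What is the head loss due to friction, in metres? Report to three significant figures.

h_f ≈ 5.37 m

V = 4Q/(πD²) = 4·0.226/(π·0.339²) = 2.504 m/s
Re = VD/ν = 2.504·0.339/8.14×10^-7 = 1.04×10^6 → turbulent
ε/D = 0.14/339 = 4.13×10^-4
Haaland: f = 0.01652
h_f = f(L/D)V²/(2g) = 0.01652·(345/0.339)·2.504²/(2·9.81) = 5.373 m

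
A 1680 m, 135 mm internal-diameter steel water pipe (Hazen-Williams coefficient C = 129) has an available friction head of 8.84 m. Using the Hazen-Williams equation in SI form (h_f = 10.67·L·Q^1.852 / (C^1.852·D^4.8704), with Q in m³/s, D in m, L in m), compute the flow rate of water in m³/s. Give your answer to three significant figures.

Q ≈ 0.0109 m³/s

Rearranging: Q = [h_f·C^1.852·D^4.8704 / (10.67·L)]^(1/1.852)
Q = [8.84·129^1.852·0.135^4.8704 / (10.67·1680)]^0.540 = 0.01091 m³/s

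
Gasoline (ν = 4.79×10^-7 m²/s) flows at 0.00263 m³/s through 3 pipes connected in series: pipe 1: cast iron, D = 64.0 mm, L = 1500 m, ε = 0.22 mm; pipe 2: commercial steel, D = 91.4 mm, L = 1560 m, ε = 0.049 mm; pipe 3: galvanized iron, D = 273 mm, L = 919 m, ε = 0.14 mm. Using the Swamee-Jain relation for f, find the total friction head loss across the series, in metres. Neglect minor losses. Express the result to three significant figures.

Pipe 1: V = 0.8175 m/s, Re = 1.09×10^5, ε/D = 0.00344, f = 0.02854, h_1 = f(L/D)V²/2g = 22.78 m
Pipe 2: V = 0.4008 m/s, Re = 7.65×10^4, ε/D = 5.36×10^-4, f = 0.02131, h_2 = f(L/D)V²/2g = 2.979 m
Pipe 3: V = 0.04493 m/s, Re = 2.56×10^4, ε/D = 5.13×10^-4, f = 0.02567, h_3 = f(L/D)V²/2g = 0.008891 m
Series → Q common, losses add: H = Σh = 25.77 m

H ≈ 25.8 m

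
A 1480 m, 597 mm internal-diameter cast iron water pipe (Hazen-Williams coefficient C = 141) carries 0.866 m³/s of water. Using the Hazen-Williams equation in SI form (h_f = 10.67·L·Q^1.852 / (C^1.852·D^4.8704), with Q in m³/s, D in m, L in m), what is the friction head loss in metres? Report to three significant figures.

h_f = 10.67·1480·0.866^1.852 / (141^1.852·0.597^4.8704) = 15.61 m

h_f ≈ 15.6 m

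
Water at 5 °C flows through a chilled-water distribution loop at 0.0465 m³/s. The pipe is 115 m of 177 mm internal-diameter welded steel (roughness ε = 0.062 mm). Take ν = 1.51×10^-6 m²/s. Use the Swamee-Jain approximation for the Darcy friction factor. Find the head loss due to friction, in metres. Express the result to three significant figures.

V = 4Q/(πD²) = 4·0.0465/(π·0.177²) = 1.890 m/s
Re = VD/ν = 1.890·0.177/1.51×10^-6 = 2.22×10^5 → turbulent
ε/D = 0.062/177 = 3.50×10^-4
Swamee-Jain: f = 0.01791
h_f = f(L/D)V²/(2g) = 0.01791·(115/0.177)·1.890²/(2·9.81) = 2.118 m

h_f ≈ 2.12 m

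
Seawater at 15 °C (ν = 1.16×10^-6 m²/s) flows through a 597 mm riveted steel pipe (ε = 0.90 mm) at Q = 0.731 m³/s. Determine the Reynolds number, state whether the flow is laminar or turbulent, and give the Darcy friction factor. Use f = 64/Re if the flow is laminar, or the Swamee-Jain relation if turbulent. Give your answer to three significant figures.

V = 4Q/(πD²) = 2.611 m/s
Re = VD/ν = 2.611·0.597/1.16×10^-6 = 1.34×10^6
Re > 4000 → turbulent; ε/D = 0.00151
Swamee-Jain: f = 0.02199

Re ≈ 1.34×10^6; turbulent; f ≈ 0.0220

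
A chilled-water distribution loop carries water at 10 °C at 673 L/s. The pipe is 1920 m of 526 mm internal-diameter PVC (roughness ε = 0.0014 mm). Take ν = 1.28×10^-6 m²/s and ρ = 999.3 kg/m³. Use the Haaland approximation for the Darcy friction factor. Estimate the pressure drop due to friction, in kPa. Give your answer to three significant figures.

Δp ≈ 196 kPa

V = 4Q/(πD²) = 4·0.673/(π·0.526²) = 3.097 m/s
Re = VD/ν = 3.097·0.526/1.28×10^-6 = 1.27×10^6 → turbulent
ε/D = 0.0014/526 = 2.66×10^-6
Haaland: f = 0.01118
h_f = f(L/D)V²/(2g) = 0.01118·(1920/0.526)·3.097²/(2·9.81) = 19.95 m
Δp = ρg·h_f = 999.3·9.81·19.95 = 195.6 kPa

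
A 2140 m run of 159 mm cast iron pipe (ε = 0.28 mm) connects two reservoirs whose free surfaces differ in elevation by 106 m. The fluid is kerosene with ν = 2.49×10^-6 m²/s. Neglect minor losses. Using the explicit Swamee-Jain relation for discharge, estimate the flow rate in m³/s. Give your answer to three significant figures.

Q ≈ 0.0506 m³/s

Swamee-Jain (Type II): Q = -0.965·√(gD⁵h_f/L)·ln[ε/(3.7D) + √(3.17ν²L/(gD³h_f))]
√(gD⁵h_f/L) = √(9.81·0.159⁵·106/2140) = 0.007027
ε/(3.7D) = 4.76×10^-4; √(3.17ν²L/(gD³h_f)) = 1.00×10^-4
Q = -0.965·0.007027·ln(5.763×10^-4) = 0.05058 m³/s
Check: V = 2.55 m/s, Re = 1.63×10^5, f = 0.02401, h_f = 107 m ≈ 106 m ✓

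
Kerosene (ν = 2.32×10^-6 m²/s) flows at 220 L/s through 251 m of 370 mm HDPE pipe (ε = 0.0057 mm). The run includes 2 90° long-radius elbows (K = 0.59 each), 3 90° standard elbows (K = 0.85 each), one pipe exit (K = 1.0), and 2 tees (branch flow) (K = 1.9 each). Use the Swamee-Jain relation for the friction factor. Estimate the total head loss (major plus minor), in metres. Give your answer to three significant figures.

H_L ≈ 3.90 m

V = 4Q/(πD²) = 2.046 m/s; V²/2g = 0.2134 m
Re = 3.26×10^5, ε/D = 1.54×10^-5 → f = 0.01434 (Swamee-Jain)
Major: h_f = f(L/D)·V²/2g = 0.01434·678.4·0.2134 = 2.076 m
Minor: ΣK = 8.53; h_m = ΣK·V²/2g = 1.820 m
Total H_L = 2.076 + 1.820 = 3.896 m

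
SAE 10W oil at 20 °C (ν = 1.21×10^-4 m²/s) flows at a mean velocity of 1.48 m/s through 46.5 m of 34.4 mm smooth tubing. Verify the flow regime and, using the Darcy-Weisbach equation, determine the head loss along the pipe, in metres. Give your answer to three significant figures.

h_f ≈ 23.0 m

Re = VD/ν = 1.48·0.03440/1.21×10^-4 = 421 → laminar (Re < 2300)
f = 64/Re = 0.1521
h_f = f(L/D)V²/(2g) = 0.1521·(46.5/0.03440)·1.48²/(2·9.81) = 22.95 m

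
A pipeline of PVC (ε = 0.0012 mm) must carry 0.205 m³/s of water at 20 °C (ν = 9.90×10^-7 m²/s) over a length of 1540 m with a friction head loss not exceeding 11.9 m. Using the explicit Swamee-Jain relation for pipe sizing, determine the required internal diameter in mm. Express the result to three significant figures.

Swamee-Jain (Type III): D = 0.66·[ε^1.25·(LQ²/(gh_f))^4.75 + ν·Q^9.4·(L/(gh_f))^5.2]^0.04
LQ²/(gh_f) = 0.5544; L/(gh_f) = 13.19
Term 1 = ε^1.25·(…)^4.75 = 2.41×10^-9; Term 2 = ν·Q^9.4·(…)^5.2 = 2.25×10^-7
D = 0.66·(2.41×10^-9 + 2.25×10^-7)^0.04 = 0.3579 m = 358 mm
Check: V = 2.04 m/s, Re = 7.37×10^5, f = 0.01230, h_f = 11.2 m ≈ 11.9 m ✓

D ≈ 358 mm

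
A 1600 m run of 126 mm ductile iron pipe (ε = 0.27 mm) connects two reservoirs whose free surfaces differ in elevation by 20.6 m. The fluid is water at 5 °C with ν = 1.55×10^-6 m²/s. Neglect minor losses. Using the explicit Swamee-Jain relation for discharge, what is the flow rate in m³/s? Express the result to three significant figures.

Swamee-Jain (Type II): Q = -0.965·√(gD⁵h_f/L)·ln[ε/(3.7D) + √(3.17ν²L/(gD³h_f))]
√(gD⁵h_f/L) = √(9.81·0.126⁵·20.6/1600) = 0.002003
ε/(3.7D) = 5.79×10^-4; √(3.17ν²L/(gD³h_f)) = 1.74×10^-4
Q = -0.965·0.002003·ln(7.528×10^-4) = 0.01390 m³/s
Check: V = 1.11 m/s, Re = 9.06×10^4, f = 0.02586, h_f = 20.8 m ≈ 20.6 m ✓

Q ≈ 0.0139 m³/s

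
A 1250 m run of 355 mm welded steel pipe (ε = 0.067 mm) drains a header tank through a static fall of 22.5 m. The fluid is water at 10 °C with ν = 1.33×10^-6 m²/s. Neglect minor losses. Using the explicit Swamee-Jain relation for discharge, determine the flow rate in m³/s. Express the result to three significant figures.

Q ≈ 0.288 m³/s

Swamee-Jain (Type II): Q = -0.965·√(gD⁵h_f/L)·ln[ε/(3.7D) + √(3.17ν²L/(gD³h_f))]
√(gD⁵h_f/L) = √(9.81·0.355⁵·22.5/1250) = 0.03155
ε/(3.7D) = 5.10×10^-5; √(3.17ν²L/(gD³h_f)) = 2.66×10^-5
Q = -0.965·0.03155·ln(7.765×10^-5) = 0.2881 m³/s
Check: V = 2.91 m/s, Re = 7.77×10^5, f = 0.01488, h_f = 22.6 m ≈ 22.5 m ✓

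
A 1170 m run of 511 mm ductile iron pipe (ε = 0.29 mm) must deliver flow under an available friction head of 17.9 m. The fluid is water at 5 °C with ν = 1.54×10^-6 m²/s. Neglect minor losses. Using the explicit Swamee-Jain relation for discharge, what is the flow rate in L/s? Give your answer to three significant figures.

Q ≈ 605 L/s

Swamee-Jain (Type II): Q = -0.965·√(gD⁵h_f/L)·ln[ε/(3.7D) + √(3.17ν²L/(gD³h_f))]
√(gD⁵h_f/L) = √(9.81·0.511⁵·17.9/1170) = 0.07231
ε/(3.7D) = 1.53×10^-4; √(3.17ν²L/(gD³h_f)) = 1.94×10^-5
Q = -0.965·0.07231·ln(1.728×10^-4) = 0.6046 m³/s
Check: V = 2.95 m/s, Re = 9.78×10^5, f = 0.01775, h_f = 18.0 m ≈ 17.9 m ✓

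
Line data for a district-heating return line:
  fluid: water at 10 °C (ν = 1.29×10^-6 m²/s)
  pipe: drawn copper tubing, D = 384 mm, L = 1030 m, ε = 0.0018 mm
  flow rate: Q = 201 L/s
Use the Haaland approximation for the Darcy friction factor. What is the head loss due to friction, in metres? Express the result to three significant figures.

V = 4Q/(πD²) = 4·0.201/(π·0.384²) = 1.736 m/s
Re = VD/ν = 1.736·0.384/1.29×10^-6 = 5.17×10^5 → turbulent
ε/D = 0.0018/384 = 4.69×10^-6
Haaland: f = 0.01304
h_f = f(L/D)V²/(2g) = 0.01304·(1030/0.384)·1.736²/(2·9.81) = 5.370 m

h_f ≈ 5.37 m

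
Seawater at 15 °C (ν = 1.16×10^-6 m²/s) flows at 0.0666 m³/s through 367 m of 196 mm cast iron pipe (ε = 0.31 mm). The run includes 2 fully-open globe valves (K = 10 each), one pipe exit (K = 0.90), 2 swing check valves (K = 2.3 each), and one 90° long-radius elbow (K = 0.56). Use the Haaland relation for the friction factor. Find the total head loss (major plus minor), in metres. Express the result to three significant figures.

H_L ≈ 17.0 m

V = 4Q/(πD²) = 2.207 m/s; V²/2g = 0.2483 m
Re = 3.73×10^5, ε/D = 0.00158 → f = 0.02257 (Haaland)
Major: h_f = f(L/D)·V²/2g = 0.02257·1872·0.2483 = 10.50 m
Minor: ΣK = 26.1; h_m = ΣK·V²/2g = 6.472 m
Total H_L = 10.50 + 6.472 = 16.97 m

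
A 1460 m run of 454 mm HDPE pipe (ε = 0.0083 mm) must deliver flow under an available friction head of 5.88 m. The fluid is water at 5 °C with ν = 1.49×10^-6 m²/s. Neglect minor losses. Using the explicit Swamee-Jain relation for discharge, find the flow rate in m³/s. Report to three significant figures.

Swamee-Jain (Type II): Q = -0.965·√(gD⁵h_f/L)·ln[ε/(3.7D) + √(3.17ν²L/(gD³h_f))]
√(gD⁵h_f/L) = √(9.81·0.454⁵·5.88/1460) = 0.02760
ε/(3.7D) = 4.94×10^-6; √(3.17ν²L/(gD³h_f)) = 4.36×10^-5
Q = -0.965·0.02760·ln(4.857×10^-5) = 0.2646 m³/s
Check: V = 1.63 m/s, Re = 4.98×10^5, f = 0.01339, h_f = 5.86 m ≈ 5.88 m ✓

Q ≈ 0.265 m³/s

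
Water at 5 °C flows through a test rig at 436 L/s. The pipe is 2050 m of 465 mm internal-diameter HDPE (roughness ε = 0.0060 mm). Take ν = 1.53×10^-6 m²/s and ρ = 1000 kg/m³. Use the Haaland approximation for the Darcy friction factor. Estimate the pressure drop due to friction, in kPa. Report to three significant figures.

V = 4Q/(πD²) = 4·0.436/(π·0.465²) = 2.567 m/s
Re = VD/ν = 2.567·0.465/1.53×10^-6 = 7.80×10^5 → turbulent
ε/D = 0.0060/465 = 1.29×10^-5
Haaland: f = 0.01228
h_f = f(L/D)V²/(2g) = 0.01228·(2050/0.465)·2.567²/(2·9.81) = 18.19 m
Δp = ρg·h_f = 1000·9.81·18.19 = 178.5 kPa

Δp ≈ 178 kPa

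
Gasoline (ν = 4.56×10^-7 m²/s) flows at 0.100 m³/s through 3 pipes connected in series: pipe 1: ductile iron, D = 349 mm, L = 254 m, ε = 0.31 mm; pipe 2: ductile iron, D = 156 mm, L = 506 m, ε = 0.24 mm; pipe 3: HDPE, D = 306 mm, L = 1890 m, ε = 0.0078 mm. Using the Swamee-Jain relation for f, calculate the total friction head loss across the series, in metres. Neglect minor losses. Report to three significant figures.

H ≈ 108 m

Pipe 1: V = 1.045 m/s, Re = 8.00×10^5, ε/D = 8.88×10^-4, f = 0.01960, h_1 = f(L/D)V²/2g = 0.7943 m
Pipe 2: V = 5.232 m/s, Re = 1.79×10^6, ε/D = 0.00154, f = 0.02205, h_2 = f(L/D)V²/2g = 99.78 m
Pipe 3: V = 1.360 m/s, Re = 9.12×10^5, ε/D = 2.55×10^-5, f = 0.01235, h_3 = f(L/D)V²/2g = 7.190 m
Series → Q common, losses add: H = Σh = 107.8 m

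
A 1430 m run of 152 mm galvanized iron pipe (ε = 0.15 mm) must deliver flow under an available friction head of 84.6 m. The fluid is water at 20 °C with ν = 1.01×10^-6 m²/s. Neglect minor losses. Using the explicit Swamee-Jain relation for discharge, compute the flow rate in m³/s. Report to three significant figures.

Swamee-Jain (Type II): Q = -0.965·√(gD⁵h_f/L)·ln[ε/(3.7D) + √(3.17ν²L/(gD³h_f))]
√(gD⁵h_f/L) = √(9.81·0.152⁵·84.6/1430) = 0.006862
ε/(3.7D) = 2.67×10^-4; √(3.17ν²L/(gD³h_f)) = 3.98×10^-5
Q = -0.965·0.006862·ln(3.065×10^-4) = 0.05357 m³/s
Check: V = 2.95 m/s, Re = 4.44×10^5, f = 0.02037, h_f = 85.2 m ≈ 84.6 m ✓

Q ≈ 0.0536 m³/s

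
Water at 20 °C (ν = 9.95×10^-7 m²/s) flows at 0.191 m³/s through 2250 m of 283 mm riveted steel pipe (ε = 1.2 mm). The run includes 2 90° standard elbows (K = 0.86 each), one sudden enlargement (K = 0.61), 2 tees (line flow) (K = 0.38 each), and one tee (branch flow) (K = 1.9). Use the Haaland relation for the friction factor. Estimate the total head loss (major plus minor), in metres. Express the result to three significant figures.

V = 4Q/(πD²) = 3.036 m/s; V²/2g = 0.4699 m
Re = 8.64×10^5, ε/D = 0.00424 → f = 0.02908 (Haaland)
Major: h_f = f(L/D)·V²/2g = 0.02908·7951·0.4699 = 108.6 m
Minor: ΣK = 4.99; h_m = ΣK·V²/2g = 2.345 m
Total H_L = 108.6 + 2.345 = 111.0 m

H_L ≈ 111 m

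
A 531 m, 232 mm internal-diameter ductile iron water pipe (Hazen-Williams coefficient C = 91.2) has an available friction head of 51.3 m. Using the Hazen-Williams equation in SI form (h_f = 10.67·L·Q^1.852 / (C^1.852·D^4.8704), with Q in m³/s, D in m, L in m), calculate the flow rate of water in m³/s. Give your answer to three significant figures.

Rearranging: Q = [h_f·C^1.852·D^4.8704 / (10.67·L)]^(1/1.852)
Q = [51.3·91.2^1.852·0.232^4.8704 / (10.67·531)]^0.540 = 0.1542 m³/s

Q ≈ 0.154 m³/s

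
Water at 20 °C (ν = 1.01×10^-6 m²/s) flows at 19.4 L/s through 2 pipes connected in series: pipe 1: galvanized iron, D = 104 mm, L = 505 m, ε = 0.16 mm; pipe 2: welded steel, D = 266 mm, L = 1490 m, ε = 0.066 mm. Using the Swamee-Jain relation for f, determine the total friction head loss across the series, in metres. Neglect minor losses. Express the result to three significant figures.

H ≈ 30.3 m

Pipe 1: V = 2.284 m/s, Re = 2.35×10^5, ε/D = 0.00154, f = 0.02294, h_1 = f(L/D)V²/2g = 29.61 m
Pipe 2: V = 0.3491 m/s, Re = 9.19×10^4, ε/D = 2.48×10^-4, f = 0.01950, h_2 = f(L/D)V²/2g = 0.6786 m
Series → Q common, losses add: H = Σh = 30.29 m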